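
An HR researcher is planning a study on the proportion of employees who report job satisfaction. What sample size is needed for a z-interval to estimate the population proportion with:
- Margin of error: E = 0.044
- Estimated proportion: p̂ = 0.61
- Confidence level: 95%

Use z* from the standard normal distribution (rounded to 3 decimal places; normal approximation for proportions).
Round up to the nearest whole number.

Using z* for proportion z-interval (normal approximation).

For 95% confidence, z* = 1.96 (from standard normal table)

Sample size formula for proportion z-interval: n = z*²p̂(1-p̂)/E²

n = 1.96² × 0.61 × 0.39 / 0.044²
  = 3.8416 × 0.2379 / 0.001936
  = 472.0644

Round up to the nearest whole number: n = 473

473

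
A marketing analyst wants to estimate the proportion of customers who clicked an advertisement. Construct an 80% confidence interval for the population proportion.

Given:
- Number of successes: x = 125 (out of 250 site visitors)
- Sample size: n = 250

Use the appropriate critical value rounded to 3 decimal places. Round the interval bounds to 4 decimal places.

Sample proportion: p̂ = 125/250 = 0.500000

Check conditions for normal approximation:
  np̂ = 125 ≥ 10 ✓
  n(1-p̂) = 125 ≥ 10 ✓

The sample is large enough, so use a z-interval (normal approximation) for the proportion.

For 80% confidence, z* = 1.282 (from standard normal table)

Standard error: SE = √(p̂(1-p̂)/n) = √(0.500000×0.500000/250) = 0.03162278

Margin of error: E = z* × SE = 1.282 × 0.03162278 = 0.040540

Z-interval: p̂ ± E = 0.500000 ± 0.040540 = (0.459460, 0.540540)

Rounded to 4 decimal places:

(0.4595, 0.5405)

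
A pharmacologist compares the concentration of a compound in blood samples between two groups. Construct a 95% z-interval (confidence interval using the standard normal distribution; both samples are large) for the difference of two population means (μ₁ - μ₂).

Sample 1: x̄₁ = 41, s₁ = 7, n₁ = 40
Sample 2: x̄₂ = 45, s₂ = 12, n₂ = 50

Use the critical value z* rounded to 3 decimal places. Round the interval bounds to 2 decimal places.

Both samples are large (n₁ = 40 ≥ 30, n₂ = 50 ≥ 30), so a z-interval for the difference of means applies.

Point estimate: x̄₁ - x̄₂ = 41 - 45 = -4

Standard error: SE = √(s₁²/n₁ + s₂²/n₂)
= √(7²/40 + 12²/50)
= √(1.225000 + 2.880000)
= 2.026080

For 95% confidence, z* = 1.96 (from standard normal table)
Margin of error: E = z* × SE = 1.96 × 2.026080 = 3.9711

Z-interval: (x̄₁ - x̄₂) ± E = -4 ± 3.9711 = (-7.9711, -0.0289)

Rounded to 2 decimal places:

(-7.97, -0.03)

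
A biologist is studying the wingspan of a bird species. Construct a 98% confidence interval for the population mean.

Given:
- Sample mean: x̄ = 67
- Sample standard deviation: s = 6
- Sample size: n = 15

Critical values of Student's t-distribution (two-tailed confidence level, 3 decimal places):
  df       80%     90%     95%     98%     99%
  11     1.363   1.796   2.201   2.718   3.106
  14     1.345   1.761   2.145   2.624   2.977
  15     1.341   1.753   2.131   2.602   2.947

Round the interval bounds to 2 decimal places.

The population standard deviation σ is unknown (only the sample standard deviation s is given), so use a t-interval with df = n - 1 = 15 - 1 = 14.

For 98% confidence with df = 14, t* = 2.624 (from t-table)

Standard error: SE = s/√n = 6/√15 = 1.549193

Margin of error: E = t* × SE = 2.624 × 1.549193 = 4.0651

T-interval: x̄ ± E = 67 ± 4.0651 = (62.9349, 71.0651)

Rounded to 2 decimal places:

(62.93, 71.07)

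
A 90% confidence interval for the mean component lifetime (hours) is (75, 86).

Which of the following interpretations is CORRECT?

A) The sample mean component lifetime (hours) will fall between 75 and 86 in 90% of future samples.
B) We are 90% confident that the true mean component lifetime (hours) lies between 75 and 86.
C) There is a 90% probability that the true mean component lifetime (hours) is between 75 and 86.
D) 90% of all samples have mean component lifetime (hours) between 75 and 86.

A confidence interval represents our confidence in the procedure, not a probability statement about the parameter.

Key concept: If we repeated this sampling process many times and computed a 90% CI each time, about 90% of those intervals would contain the true population parameter.

For this specific interval (75, 86):
- Midpoint (point estimate): 80.5
- Margin of error: 5.5

The correct interpretation is the one stating confidence that the true parameter lies in the interval — option B.

B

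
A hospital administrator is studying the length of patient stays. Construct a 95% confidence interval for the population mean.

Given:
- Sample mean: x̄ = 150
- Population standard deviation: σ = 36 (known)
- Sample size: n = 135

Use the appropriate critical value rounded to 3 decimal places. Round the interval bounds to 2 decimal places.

The population standard deviation σ is known, so use a z-interval (standard normal critical value).

For 95% confidence, z* = 1.96 (from standard normal table)

Standard error: SE = σ/√n = 36/√135 = 3.098387

Margin of error: E = z* × SE = 1.96 × 3.098387 = 6.0728

Z-interval: x̄ ± E = 150 ± 6.0728 = (143.9272, 156.0728)

Rounded to 2 decimal places:

(143.93, 156.07)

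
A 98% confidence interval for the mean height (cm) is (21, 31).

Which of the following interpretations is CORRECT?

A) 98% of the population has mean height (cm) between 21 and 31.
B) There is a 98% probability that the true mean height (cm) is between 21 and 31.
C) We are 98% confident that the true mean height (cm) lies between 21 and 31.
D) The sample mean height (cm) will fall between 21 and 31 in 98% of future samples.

A confidence interval represents our confidence in the procedure, not a probability statement about the parameter.

Key concept: If we repeated this sampling process many times and computed a 98% CI each time, about 98% of those intervals would contain the true population parameter.

For this specific interval (21, 31):
- Midpoint (point estimate): 26
- Margin of error: 5

The correct interpretation is the one stating confidence that the true parameter lies in the interval — option C.

C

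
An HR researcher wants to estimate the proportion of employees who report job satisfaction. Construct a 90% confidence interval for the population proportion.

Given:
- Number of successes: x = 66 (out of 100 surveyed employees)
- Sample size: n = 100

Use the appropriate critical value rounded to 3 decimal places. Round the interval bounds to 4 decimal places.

Sample proportion: p̂ = 66/100 = 0.660000

Check conditions for normal approximation:
  np̂ = 66 ≥ 10 ✓
  n(1-p̂) = 34 ≥ 10 ✓

The sample is large enough, so use a z-interval (normal approximation) for the proportion.

For 90% confidence, z* = 1.645 (from standard normal table)

Standard error: SE = √(p̂(1-p̂)/n) = √(0.660000×0.340000/100) = 0.04737088

Margin of error: E = z* × SE = 1.645 × 0.04737088 = 0.077925

Z-interval: p̂ ± E = 0.660000 ± 0.077925 = (0.582075, 0.737925)

Rounded to 4 decimal places:

(0.5821, 0.7379)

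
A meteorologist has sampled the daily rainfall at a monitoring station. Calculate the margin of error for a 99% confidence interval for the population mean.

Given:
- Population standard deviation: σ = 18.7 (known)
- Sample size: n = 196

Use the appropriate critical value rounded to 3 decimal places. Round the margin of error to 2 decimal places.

The population standard deviation σ is known, so use the z-interval margin of error formula.

For 99% confidence, z* = 2.576 (from standard normal table)

Margin of error formula for z-interval: E = z* × σ/√n

E = 2.576 × 18.7/√196
  = 2.576 × 1.335714
  = 3.4408

Rounded to 2 decimal places:

3.44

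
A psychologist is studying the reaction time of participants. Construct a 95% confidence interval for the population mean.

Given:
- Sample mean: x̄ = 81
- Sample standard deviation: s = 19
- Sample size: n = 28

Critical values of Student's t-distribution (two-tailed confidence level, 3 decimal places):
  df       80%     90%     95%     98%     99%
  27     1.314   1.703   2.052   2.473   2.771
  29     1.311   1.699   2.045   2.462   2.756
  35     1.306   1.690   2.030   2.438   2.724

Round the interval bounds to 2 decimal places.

The population standard deviation σ is unknown (only the sample standard deviation s is given), so use a t-interval with df = n - 1 = 28 - 1 = 27.

For 95% confidence with df = 27, t* = 2.052 (from t-table)

Standard error: SE = s/√n = 19/√28 = 3.590662

Margin of error: E = t* × SE = 2.052 × 3.590662 = 7.3680

T-interval: x̄ ± E = 81 ± 7.3680 = (73.6320, 88.3680)

Rounded to 2 decimal places:

(73.63, 88.37)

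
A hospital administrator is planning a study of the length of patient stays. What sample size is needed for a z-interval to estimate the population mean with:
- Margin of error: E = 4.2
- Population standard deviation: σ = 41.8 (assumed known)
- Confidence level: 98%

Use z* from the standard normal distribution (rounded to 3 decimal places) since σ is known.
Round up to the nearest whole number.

Using z* since population σ is known (z-interval formula).

For 98% confidence, z* = 2.326 (from standard normal table)

Sample size formula for z-interval: n = (z*σ/E)²

n = (2.326 × 41.8 / 4.2)²
  = (23.149238)²
  = 535.8872

Round up to the nearest whole number: n = 536

536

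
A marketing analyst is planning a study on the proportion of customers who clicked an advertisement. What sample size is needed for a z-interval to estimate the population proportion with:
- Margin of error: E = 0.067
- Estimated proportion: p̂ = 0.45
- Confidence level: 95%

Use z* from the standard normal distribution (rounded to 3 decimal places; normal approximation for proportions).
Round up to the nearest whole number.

Using z* for proportion z-interval (normal approximation).

For 95% confidence, z* = 1.96 (from standard normal table)

Sample size formula for proportion z-interval: n = z*²p̂(1-p̂)/E²

n = 1.96² × 0.45 × 0.55 / 0.067²
  = 3.8416 × 0.2475 / 0.004489
  = 211.8057

Round up to the nearest whole number: n = 212

212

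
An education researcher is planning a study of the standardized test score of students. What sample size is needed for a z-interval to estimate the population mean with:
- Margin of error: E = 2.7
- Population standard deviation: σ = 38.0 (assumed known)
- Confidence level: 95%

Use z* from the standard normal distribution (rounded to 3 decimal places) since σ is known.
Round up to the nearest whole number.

Using z* since population σ is known (z-interval formula).

For 95% confidence, z* = 1.96 (from standard normal table)

Sample size formula for z-interval: n = (z*σ/E)²

n = (1.96 × 38.0 / 2.7)²
  = (27.585185)²
  = 760.9424

Round up to the nearest whole number: n = 761

761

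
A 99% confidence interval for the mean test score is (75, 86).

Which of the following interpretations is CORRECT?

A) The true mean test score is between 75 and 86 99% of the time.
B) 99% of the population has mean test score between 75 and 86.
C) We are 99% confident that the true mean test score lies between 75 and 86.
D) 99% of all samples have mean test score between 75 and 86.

A confidence interval represents our confidence in the procedure, not a probability statement about the parameter.

Key concept: If we repeated this sampling process many times and computed a 99% CI each time, about 99% of those intervals would contain the true population parameter.

For this specific interval (75, 86):
- Midpoint (point estimate): 80.5
- Margin of error: 5.5

The correct interpretation is the one stating confidence that the true parameter lies in the interval — option C.

C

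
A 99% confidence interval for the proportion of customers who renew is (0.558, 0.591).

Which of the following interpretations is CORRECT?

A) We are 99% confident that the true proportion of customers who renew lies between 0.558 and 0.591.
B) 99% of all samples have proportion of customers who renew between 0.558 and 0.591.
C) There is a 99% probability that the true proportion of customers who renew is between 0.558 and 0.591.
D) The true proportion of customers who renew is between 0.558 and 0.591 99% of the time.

A confidence interval represents our confidence in the procedure, not a probability statement about the parameter.

Key concept: If we repeated this sampling process many times and computed a 99% CI each time, about 99% of those intervals would contain the true population parameter.

For this specific interval (0.558, 0.591):
- Midpoint (point estimate): 0.5745
- Margin of error: 0.0165

The correct interpretation is the one stating confidence that the true parameter lies in the interval — option A.

A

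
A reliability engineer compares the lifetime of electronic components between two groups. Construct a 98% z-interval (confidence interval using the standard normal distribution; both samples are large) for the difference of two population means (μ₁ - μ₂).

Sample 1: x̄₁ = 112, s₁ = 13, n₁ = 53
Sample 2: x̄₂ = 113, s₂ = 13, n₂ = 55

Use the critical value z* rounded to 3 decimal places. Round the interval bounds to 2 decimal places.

Both samples are large (n₁ = 53 ≥ 30, n₂ = 55 ≥ 30), so a z-interval for the difference of means applies.

Point estimate: x̄₁ - x̄₂ = 112 - 113 = -1

Standard error: SE = √(s₁²/n₁ + s₂²/n₂)
= √(13²/53 + 13²/55)
= √(3.188679 + 3.072727)
= 2.502280

For 98% confidence, z* = 2.326 (from standard normal table)
Margin of error: E = z* × SE = 2.326 × 2.502280 = 5.8203

Z-interval: (x̄₁ - x̄₂) ± E = -1 ± 5.8203 = (-6.8203, 4.8203)

Rounded to 2 decimal places:

(-6.82, 4.82)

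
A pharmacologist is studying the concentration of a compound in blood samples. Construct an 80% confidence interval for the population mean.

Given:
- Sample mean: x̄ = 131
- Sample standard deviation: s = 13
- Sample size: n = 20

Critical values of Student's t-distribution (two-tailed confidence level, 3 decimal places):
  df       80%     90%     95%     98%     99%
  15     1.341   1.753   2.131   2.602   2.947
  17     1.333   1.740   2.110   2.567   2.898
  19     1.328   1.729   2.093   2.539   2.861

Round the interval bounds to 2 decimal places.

The population standard deviation σ is unknown (only the sample standard deviation s is given), so use a t-interval with df = n - 1 = 20 - 1 = 19.

For 80% confidence with df = 19, t* = 1.328 (from t-table)

Standard error: SE = s/√n = 13/√20 = 2.906888

Margin of error: E = t* × SE = 1.328 × 2.906888 = 3.8603

T-interval: x̄ ± E = 131 ± 3.8603 = (127.1397, 134.8603)

Rounded to 2 decimal places:

(127.14, 134.86)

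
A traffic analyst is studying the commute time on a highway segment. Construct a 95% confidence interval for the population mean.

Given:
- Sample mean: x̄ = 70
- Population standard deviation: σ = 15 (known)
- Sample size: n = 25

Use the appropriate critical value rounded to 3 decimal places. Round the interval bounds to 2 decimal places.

The population standard deviation σ is known, so use a z-interval (standard normal critical value).

For 95% confidence, z* = 1.96 (from standard normal table)

Standard error: SE = σ/√n = 15/√25 = 3.000000

Margin of error: E = z* × SE = 1.96 × 3.000000 = 5.8800

Z-interval: x̄ ± E = 70 ± 5.8800 = (64.1200, 75.8800)

Rounded to 2 decimal places:

(64.12, 75.88)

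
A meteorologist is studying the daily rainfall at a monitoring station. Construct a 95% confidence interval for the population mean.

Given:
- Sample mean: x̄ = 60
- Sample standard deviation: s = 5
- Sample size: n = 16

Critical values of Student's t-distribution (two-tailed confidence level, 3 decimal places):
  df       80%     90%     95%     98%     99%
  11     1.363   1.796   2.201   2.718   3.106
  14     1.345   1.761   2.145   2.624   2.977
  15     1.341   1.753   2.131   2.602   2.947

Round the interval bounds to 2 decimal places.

The population standard deviation σ is unknown (only the sample standard deviation s is given), so use a t-interval with df = n - 1 = 16 - 1 = 15.

For 95% confidence with df = 15, t* = 2.131 (from t-table)

Standard error: SE = s/√n = 5/√16 = 1.250000

Margin of error: E = t* × SE = 2.131 × 1.250000 = 2.6637

T-interval: x̄ ± E = 60 ± 2.6637 = (57.3362, 62.6638)

Rounded to 2 decimal places:

(57.34, 62.66)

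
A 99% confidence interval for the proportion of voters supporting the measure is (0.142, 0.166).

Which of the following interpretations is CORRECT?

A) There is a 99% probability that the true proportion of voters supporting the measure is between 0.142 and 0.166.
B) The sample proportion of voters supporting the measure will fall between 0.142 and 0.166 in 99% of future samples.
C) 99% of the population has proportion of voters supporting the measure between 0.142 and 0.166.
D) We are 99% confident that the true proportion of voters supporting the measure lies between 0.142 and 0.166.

A confidence interval represents our confidence in the procedure, not a probability statement about the parameter.

Key concept: If we repeated this sampling process many times and computed a 99% CI each time, about 99% of those intervals would contain the true population parameter.

For this specific interval (0.142, 0.166):
- Midpoint (point estimate): 0.154
- Margin of error: 0.012

The correct interpretation is the one stating confidence that the true parameter lies in the interval — option D.

D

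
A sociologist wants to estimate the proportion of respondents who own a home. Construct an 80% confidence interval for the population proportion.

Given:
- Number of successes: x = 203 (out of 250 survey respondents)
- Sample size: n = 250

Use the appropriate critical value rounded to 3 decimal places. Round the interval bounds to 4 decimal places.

Sample proportion: p̂ = 203/250 = 0.812000

Check conditions for normal approximation:
  np̂ = 203 ≥ 10 ✓
  n(1-p̂) = 47 ≥ 10 ✓

The sample is large enough, so use a z-interval (normal approximation) for the proportion.

For 80% confidence, z* = 1.282 (from standard normal table)

Standard error: SE = √(p̂(1-p̂)/n) = √(0.812000×0.188000/250) = 0.02471081

Margin of error: E = z* × SE = 1.282 × 0.02471081 = 0.031679

Z-interval: p̂ ± E = 0.812000 ± 0.031679 = (0.780321, 0.843679)

Rounded to 4 decimal places:

(0.7803, 0.8437)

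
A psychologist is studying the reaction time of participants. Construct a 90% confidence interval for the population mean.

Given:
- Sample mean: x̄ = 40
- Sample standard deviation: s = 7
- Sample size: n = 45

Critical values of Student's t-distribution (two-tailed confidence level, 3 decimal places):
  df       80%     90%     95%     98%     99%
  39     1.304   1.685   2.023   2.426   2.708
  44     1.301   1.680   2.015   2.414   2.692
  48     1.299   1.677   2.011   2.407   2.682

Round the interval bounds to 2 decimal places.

The population standard deviation σ is unknown (only the sample standard deviation s is given), so use a t-interval with df = n - 1 = 45 - 1 = 44.

For 90% confidence with df = 44, t* = 1.680 (from t-table)

Standard error: SE = s/√n = 7/√45 = 1.043498

Margin of error: E = t* × SE = 1.680 × 1.043498 = 1.7531

T-interval: x̄ ± E = 40 ± 1.7531 = (38.2469, 41.7531)

Rounded to 2 decimal places:

(38.25, 41.75)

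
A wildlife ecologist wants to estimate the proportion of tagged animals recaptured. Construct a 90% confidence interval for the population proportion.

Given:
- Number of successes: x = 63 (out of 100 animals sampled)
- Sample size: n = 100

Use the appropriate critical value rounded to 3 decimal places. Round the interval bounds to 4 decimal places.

Sample proportion: p̂ = 63/100 = 0.630000

Check conditions for normal approximation:
  np̂ = 63 ≥ 10 ✓
  n(1-p̂) = 37 ≥ 10 ✓

The sample is large enough, so use a z-interval (normal approximation) for the proportion.

For 90% confidence, z* = 1.645 (from standard normal table)

Standard error: SE = √(p̂(1-p̂)/n) = √(0.630000×0.370000/100) = 0.04828043

Margin of error: E = z* × SE = 1.645 × 0.04828043 = 0.079421

Z-interval: p̂ ± E = 0.630000 ± 0.079421 = (0.550579, 0.709421)

Rounded to 4 decimal places:

(0.5506, 0.7094)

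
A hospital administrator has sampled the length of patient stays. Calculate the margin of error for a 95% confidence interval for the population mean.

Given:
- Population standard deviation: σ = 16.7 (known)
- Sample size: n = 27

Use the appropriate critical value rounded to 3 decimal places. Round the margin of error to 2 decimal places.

The population standard deviation σ is known, so use the z-interval margin of error formula.

For 95% confidence, z* = 1.96 (from standard normal table)

Margin of error formula for z-interval: E = z* × σ/√n

E = 1.96 × 16.7/√27
  = 1.96 × 3.213916
  = 6.2993

Rounded to 2 decimal places:

6.30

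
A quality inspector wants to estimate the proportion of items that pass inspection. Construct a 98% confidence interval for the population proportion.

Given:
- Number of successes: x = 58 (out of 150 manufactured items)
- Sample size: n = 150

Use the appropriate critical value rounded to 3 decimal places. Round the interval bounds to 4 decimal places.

Sample proportion: p̂ = 58/150 = 0.386667

Check conditions for normal approximation:
  np̂ = 58 ≥ 10 ✓
  n(1-p̂) = 92 ≥ 10 ✓

The sample is large enough, so use a z-interval (normal approximation) for the proportion.

For 98% confidence, z* = 2.326 (from standard normal table)

Standard error: SE = √(p̂(1-p̂)/n) = √(0.386667×0.613333/150) = 0.03976226

Margin of error: E = z* × SE = 2.326 × 0.03976226 = 0.092487

Z-interval: p̂ ± E = 0.386667 ± 0.092487 = (0.294180, 0.479154)

Rounded to 4 decimal places:

(0.2942, 0.4792)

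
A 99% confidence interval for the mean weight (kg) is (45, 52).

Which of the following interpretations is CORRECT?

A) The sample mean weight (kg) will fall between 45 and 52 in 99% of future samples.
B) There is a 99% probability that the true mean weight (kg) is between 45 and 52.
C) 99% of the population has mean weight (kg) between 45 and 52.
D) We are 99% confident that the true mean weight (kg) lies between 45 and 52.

A confidence interval represents our confidence in the procedure, not a probability statement about the parameter.

Key concept: If we repeated this sampling process many times and computed a 99% CI each time, about 99% of those intervals would contain the true population parameter.

For this specific interval (45, 52):
- Midpoint (point estimate): 48.5
- Margin of error: 3.5

The correct interpretation is the one stating confidence that the true parameter lies in the interval — option D.

D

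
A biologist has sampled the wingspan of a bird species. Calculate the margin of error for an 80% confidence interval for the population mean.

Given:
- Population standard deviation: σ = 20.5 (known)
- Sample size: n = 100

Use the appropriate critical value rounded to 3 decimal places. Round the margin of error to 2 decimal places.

The population standard deviation σ is known, so use the z-interval margin of error formula.

For 80% confidence, z* = 1.282 (from standard normal table)

Margin of error formula for z-interval: E = z* × σ/√n

E = 1.282 × 20.5/√100
  = 1.282 × 2.050000
  = 2.6281

Rounded to 2 decimal places:

2.63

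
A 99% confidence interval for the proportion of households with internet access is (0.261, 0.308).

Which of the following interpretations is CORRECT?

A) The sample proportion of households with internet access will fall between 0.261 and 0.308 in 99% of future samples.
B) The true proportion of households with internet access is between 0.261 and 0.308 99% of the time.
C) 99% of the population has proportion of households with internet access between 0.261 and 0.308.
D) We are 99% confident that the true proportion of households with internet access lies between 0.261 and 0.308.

A confidence interval represents our confidence in the procedure, not a probability statement about the parameter.

Key concept: If we repeated this sampling process many times and computed a 99% CI each time, about 99% of those intervals would contain the true population parameter.

For this specific interval (0.261, 0.308):
- Midpoint (point estimate): 0.2845
- Margin of error: 0.0235

The correct interpretation is the one stating confidence that the true parameter lies in the interval — option D.

D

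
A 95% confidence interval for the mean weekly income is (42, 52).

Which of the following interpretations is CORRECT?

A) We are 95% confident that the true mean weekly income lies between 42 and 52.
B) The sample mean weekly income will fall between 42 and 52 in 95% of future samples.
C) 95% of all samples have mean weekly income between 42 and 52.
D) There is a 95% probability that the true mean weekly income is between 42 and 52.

A confidence interval represents our confidence in the procedure, not a probability statement about the parameter.

Key concept: If we repeated this sampling process many times and computed a 95% CI each time, about 95% of those intervals would contain the true population parameter.

For this specific interval (42, 52):
- Midpoint (point estimate): 47
- Margin of error: 5

The correct interpretation is the one stating confidence that the true parameter lies in the interval — option A.

A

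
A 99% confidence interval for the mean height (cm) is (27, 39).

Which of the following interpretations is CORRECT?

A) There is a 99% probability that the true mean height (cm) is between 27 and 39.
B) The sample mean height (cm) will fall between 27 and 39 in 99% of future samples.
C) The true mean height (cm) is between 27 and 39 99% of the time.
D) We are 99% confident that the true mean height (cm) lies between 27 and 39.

A confidence interval represents our confidence in the procedure, not a probability statement about the parameter.

Key concept: If we repeated this sampling process many times and computed a 99% CI each time, about 99% of those intervals would contain the true population parameter.

For this specific interval (27, 39):
- Midpoint (point estimate): 33
- Margin of error: 6

The correct interpretation is the one stating confidence that the true parameter lies in the interval — option D.

D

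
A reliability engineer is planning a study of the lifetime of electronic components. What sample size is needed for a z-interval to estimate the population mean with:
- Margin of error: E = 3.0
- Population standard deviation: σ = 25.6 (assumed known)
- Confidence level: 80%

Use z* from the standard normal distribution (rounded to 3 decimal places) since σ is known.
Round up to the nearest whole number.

Using z* since population σ is known (z-interval formula).

For 80% confidence, z* = 1.282 (from standard normal table)

Sample size formula for z-interval: n = (z*σ/E)²

n = (1.282 × 25.6 / 3.0)²
  = (10.939733)²
  = 119.6778

Round up to the nearest whole number: n = 120

120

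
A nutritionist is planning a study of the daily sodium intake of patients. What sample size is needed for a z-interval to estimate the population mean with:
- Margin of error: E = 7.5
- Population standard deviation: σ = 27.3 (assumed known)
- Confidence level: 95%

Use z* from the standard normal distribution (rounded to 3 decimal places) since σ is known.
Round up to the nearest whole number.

Using z* since population σ is known (z-interval formula).

For 95% confidence, z* = 1.96 (from standard normal table)

Sample size formula for z-interval: n = (z*σ/E)²

n = (1.96 × 27.3 / 7.5)²
  = (7.134400)²
  = 50.8997

Round up to the nearest whole number: n = 51

51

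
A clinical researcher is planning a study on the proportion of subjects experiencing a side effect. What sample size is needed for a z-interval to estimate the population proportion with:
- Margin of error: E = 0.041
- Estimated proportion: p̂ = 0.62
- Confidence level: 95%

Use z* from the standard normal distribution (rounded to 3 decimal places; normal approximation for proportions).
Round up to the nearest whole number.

Using z* for proportion z-interval (normal approximation).

For 95% confidence, z* = 1.96 (from standard normal table)

Sample size formula for proportion z-interval: n = z*²p̂(1-p̂)/E²

n = 1.96² × 0.62 × 0.38 / 0.041²
  = 3.8416 × 0.2356 / 0.001681
  = 538.4182

Round up to the nearest whole number: n = 539

539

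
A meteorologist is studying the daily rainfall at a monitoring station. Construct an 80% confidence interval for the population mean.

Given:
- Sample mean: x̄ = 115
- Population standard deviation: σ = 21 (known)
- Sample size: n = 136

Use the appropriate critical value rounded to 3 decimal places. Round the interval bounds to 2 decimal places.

The population standard deviation σ is known, so use a z-interval (standard normal critical value).

For 80% confidence, z* = 1.282 (from standard normal table)

Standard error: SE = σ/√n = 21/√136 = 1.800735

Margin of error: E = z* × SE = 1.282 × 1.800735 = 2.3085

Z-interval: x̄ ± E = 115 ± 2.3085 = (112.6915, 117.3085)

Rounded to 2 decimal places:

(112.69, 117.31)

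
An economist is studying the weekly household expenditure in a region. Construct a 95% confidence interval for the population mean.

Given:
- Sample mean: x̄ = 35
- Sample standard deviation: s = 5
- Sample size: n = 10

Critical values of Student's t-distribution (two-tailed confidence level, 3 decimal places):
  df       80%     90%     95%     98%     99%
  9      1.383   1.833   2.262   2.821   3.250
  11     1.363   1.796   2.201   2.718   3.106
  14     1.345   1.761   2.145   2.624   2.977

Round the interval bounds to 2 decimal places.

The population standard deviation σ is unknown (only the sample standard deviation s is given), so use a t-interval with df = n - 1 = 10 - 1 = 9.

For 95% confidence with df = 9, t* = 2.262 (from t-table)

Standard error: SE = s/√n = 5/√10 = 1.581139

Margin of error: E = t* × SE = 2.262 × 1.581139 = 3.5765

T-interval: x̄ ± E = 35 ± 3.5765 = (31.4235, 38.5765)

Rounded to 2 decimal places:

(31.42, 38.58)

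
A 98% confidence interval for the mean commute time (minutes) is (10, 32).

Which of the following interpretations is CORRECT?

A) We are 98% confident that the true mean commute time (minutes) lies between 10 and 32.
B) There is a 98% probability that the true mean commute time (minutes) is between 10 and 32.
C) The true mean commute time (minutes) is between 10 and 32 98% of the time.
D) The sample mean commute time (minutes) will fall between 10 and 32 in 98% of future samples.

A confidence interval represents our confidence in the procedure, not a probability statement about the parameter.

Key concept: If we repeated this sampling process many times and computed a 98% CI each time, about 98% of those intervals would contain the true population parameter.

For this specific interval (10, 32):
- Midpoint (point estimate): 21
- Margin of error: 11

The correct interpretation is the one stating confidence that the true parameter lies in the interval — option A.

A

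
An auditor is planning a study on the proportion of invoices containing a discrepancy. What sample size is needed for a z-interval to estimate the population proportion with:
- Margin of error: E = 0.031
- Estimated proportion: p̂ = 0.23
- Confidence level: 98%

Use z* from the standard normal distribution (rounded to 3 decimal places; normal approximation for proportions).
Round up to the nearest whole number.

Using z* for proportion z-interval (normal approximation).

For 98% confidence, z* = 2.326 (from standard normal table)

Sample size formula for proportion z-interval: n = z*²p̂(1-p̂)/E²

n = 2.326² × 0.23 × 0.77 / 0.031²
  = 5.410276 × 0.1771 / 0.000961
  = 997.0446

Round up to the nearest whole number: n = 998

998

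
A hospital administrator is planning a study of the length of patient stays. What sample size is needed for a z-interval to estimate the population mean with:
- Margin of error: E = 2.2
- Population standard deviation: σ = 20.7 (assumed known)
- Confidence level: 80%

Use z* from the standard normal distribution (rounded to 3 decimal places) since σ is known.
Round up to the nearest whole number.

Using z* since population σ is known (z-interval formula).

For 80% confidence, z* = 1.282 (from standard normal table)

Sample size formula for z-interval: n = (z*σ/E)²

n = (1.282 × 20.7 / 2.2)²
  = (12.062455)²
  = 145.5028

Round up to the nearest whole number: n = 146

146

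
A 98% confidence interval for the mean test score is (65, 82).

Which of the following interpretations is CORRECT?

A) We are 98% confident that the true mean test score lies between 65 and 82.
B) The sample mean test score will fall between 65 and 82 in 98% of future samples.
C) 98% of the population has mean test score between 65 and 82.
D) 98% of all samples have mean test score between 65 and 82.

A confidence interval represents our confidence in the procedure, not a probability statement about the parameter.

Key concept: If we repeated this sampling process many times and computed a 98% CI each time, about 98% of those intervals would contain the true population parameter.

For this specific interval (65, 82):
- Midpoint (point estimate): 73.5
- Margin of error: 8.5

The correct interpretation is the one stating confidence that the true parameter lies in the interval — option A.

A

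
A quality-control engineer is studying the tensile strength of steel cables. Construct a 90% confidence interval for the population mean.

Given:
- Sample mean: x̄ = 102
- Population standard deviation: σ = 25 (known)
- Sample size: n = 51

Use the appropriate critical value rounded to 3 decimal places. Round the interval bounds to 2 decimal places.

The population standard deviation σ is known, so use a z-interval (standard normal critical value).

For 90% confidence, z* = 1.645 (from standard normal table)

Standard error: SE = σ/√n = 25/√51 = 3.500700

Margin of error: E = z* × SE = 1.645 × 3.500700 = 5.7587

Z-interval: x̄ ± E = 102 ± 5.7587 = (96.2413, 107.7587)

Rounded to 2 decimal places:

(96.24, 107.76)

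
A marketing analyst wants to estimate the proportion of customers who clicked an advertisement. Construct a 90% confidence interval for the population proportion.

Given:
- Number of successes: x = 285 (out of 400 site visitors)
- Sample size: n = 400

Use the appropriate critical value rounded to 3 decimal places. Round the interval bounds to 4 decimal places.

Sample proportion: p̂ = 285/400 = 0.712500

Check conditions for normal approximation:
  np̂ = 285 ≥ 10 ✓
  n(1-p̂) = 115 ≥ 10 ✓

The sample is large enough, so use a z-interval (normal approximation) for the proportion.

For 90% confidence, z* = 1.645 (from standard normal table)

Standard error: SE = √(p̂(1-p̂)/n) = √(0.712500×0.287500/400) = 0.02262983

Margin of error: E = z* × SE = 1.645 × 0.02262983 = 0.037226

Z-interval: p̂ ± E = 0.712500 ± 0.037226 = (0.675274, 0.749726)

Rounded to 4 decimal places:

(0.6753, 0.7497)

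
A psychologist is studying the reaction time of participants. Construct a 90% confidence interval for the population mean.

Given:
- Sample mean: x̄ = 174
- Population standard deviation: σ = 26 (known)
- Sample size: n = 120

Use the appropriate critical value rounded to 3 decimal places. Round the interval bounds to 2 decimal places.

The population standard deviation σ is known, so use a z-interval (standard normal critical value).

For 90% confidence, z* = 1.645 (from standard normal table)

Standard error: SE = σ/√n = 26/√120 = 2.373464

Margin of error: E = z* × SE = 1.645 × 2.373464 = 3.9043

Z-interval: x̄ ± E = 174 ± 3.9043 = (170.0957, 177.9043)

Rounded to 2 decimal places:

(170.10, 177.90)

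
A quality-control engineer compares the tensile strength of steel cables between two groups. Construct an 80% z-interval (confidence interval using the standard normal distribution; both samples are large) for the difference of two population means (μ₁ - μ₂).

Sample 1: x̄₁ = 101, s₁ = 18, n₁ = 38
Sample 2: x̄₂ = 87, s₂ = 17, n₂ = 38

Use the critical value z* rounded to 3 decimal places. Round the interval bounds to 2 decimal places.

Both samples are large (n₁ = 38 ≥ 30, n₂ = 38 ≥ 30), so a z-interval for the difference of means applies.

Point estimate: x̄₁ - x̄₂ = 101 - 87 = 14

Standard error: SE = √(s₁²/n₁ + s₂²/n₂)
= √(18²/38 + 17²/38)
= √(8.526316 + 7.605263)
= 4.016414

For 80% confidence, z* = 1.282 (from standard normal table)
Margin of error: E = z* × SE = 1.282 × 4.016414 = 5.1490

Z-interval: (x̄₁ - x̄₂) ± E = 14 ± 5.1490 = (8.8510, 19.1490)

Rounded to 2 decimal places:

(8.85, 19.15)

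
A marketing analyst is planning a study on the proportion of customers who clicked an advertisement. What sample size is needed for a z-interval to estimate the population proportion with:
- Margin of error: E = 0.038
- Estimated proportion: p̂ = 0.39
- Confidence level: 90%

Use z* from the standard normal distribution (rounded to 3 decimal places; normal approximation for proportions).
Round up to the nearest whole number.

Using z* for proportion z-interval (normal approximation).

For 90% confidence, z* = 1.645 (from standard normal table)

Sample size formula for proportion z-interval: n = z*²p̂(1-p̂)/E²

n = 1.645² × 0.39 × 0.61 / 0.038²
  = 2.706025 × 0.2379 / 0.001444
  = 445.8195

Round up to the nearest whole number: n = 446

446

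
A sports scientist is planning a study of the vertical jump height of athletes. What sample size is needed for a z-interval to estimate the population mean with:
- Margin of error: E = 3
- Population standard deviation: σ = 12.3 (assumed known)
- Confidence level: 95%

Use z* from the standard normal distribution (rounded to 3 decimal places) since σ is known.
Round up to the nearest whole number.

Using z* since population σ is known (z-interval formula).

For 95% confidence, z* = 1.96 (from standard normal table)

Sample size formula for z-interval: n = (z*σ/E)²

n = (1.96 × 12.3 / 3)²
  = (8.036000)²
  = 64.5773

Round up to the nearest whole number: n = 65

65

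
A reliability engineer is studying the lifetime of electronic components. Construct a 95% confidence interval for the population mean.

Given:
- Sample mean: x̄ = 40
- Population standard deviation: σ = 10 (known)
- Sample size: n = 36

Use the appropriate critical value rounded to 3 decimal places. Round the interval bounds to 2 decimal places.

The population standard deviation σ is known, so use a z-interval (standard normal critical value).

For 95% confidence, z* = 1.96 (from standard normal table)

Standard error: SE = σ/√n = 10/√36 = 1.666667

Margin of error: E = z* × SE = 1.96 × 1.666667 = 3.2667

Z-interval: x̄ ± E = 40 ± 3.2667 = (36.7333, 43.2667)

Rounded to 2 decimal places:

(36.73, 43.27)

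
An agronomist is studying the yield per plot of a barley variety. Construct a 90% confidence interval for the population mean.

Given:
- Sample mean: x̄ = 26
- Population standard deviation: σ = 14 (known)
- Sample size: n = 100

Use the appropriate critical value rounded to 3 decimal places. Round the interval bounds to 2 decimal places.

The population standard deviation σ is known, so use a z-interval (standard normal critical value).

For 90% confidence, z* = 1.645 (from standard normal table)

Standard error: SE = σ/√n = 14/√100 = 1.400000

Margin of error: E = z* × SE = 1.645 × 1.400000 = 2.3030

Z-interval: x̄ ± E = 26 ± 2.3030 = (23.6970, 28.3030)

Rounded to 2 decimal places:

(23.70, 28.30)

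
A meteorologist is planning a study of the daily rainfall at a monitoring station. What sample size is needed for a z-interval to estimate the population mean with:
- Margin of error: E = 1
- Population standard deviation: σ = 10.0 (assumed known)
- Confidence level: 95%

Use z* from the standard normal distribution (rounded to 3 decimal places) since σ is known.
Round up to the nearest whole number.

Using z* since population σ is known (z-interval formula).

For 95% confidence, z* = 1.96 (from standard normal table)

Sample size formula for z-interval: n = (z*σ/E)²

n = (1.96 × 10.0 / 1)²
  = (19.600000)²
  = 384.1600

Round up to the nearest whole number: n = 385

385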